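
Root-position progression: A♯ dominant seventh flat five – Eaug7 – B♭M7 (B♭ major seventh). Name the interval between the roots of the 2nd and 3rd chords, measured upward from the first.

The roots are E and B♭.
From E to B♭: 6 semitones over a fifth = diminished.

diminished fifth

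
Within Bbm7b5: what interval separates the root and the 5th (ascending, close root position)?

diminished fifth

Spelling the chord: Bb Db Fb Ab.
So we need the interval from Bb up to Fb.
Bb up to Fb is 6 semitones, a half step narrower than a perfect fifth, so the interval is diminished.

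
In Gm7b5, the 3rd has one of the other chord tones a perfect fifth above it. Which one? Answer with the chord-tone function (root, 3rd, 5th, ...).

7th

G half-diminished seventh is spelled G-B♭-D♭-F.
The 3rd is B♭. A perfect fifth above B♭ is F.
F is the chord's 7th.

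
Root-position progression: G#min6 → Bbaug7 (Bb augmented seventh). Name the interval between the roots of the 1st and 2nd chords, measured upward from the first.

diminished 3rd

The roots are G# and Bb.
3 letter names make it a third; at 2 semitones (a whole step narrower than major) the quality is diminished.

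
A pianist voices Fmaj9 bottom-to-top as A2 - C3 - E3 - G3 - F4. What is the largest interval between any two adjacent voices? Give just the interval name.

Adjacent intervals: A2→C3 = minor third; C3→E3 = major third; E3→G3 = minor third; G3→F4 = minor seventh.
The largest is G3 to F4, a minor seventh (10 semitones).

minor seventh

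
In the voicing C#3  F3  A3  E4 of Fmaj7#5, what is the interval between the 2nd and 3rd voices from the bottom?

Those voices are F3 and A3.
Counting 3 letters and 4 half steps from F gives a major third.

M3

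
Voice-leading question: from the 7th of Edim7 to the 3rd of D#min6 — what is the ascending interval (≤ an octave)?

augmented third

Edim7 has Db as its 7th, and D#min6 has F# as its 3rd.
3 letter names make it a third; at 5 semitones (a half step wider than major) the quality is augmented.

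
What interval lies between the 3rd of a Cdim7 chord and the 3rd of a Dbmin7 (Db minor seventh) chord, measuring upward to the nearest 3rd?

Cdim7 has Eb as its 3rd, and Dbmin7 (Db minor seventh) has Fb as its 3rd.
From Eb to Fb: 1 semitone over a second = minor.

minor second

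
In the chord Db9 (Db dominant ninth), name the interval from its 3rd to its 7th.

Spelling the chord: Db, F, Ab, Cb, Eb.
3rd = F; 7th = Cb.
5 letter names make it a fifth; at 6 semitones (a half step narrower than perfect) the quality is diminished.

d5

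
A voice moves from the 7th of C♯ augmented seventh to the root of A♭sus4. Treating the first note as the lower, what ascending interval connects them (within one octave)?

d7

The 7th of C♯ augmented seventh is B; the root of A♭sus4 is A♭.
B up to A♭ is 9 semitones, a whole step narrower than a major seventh, so the interval is diminished.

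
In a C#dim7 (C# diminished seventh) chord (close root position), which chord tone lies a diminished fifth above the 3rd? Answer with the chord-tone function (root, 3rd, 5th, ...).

7th

The chord tones of C#°7 (C# diminished seventh) are C#, E, G, Bb.
The 3rd is E. A diminished fifth above E is Bb.
Bb is the chord's 7th.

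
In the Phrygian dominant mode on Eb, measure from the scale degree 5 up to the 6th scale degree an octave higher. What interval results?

The scale runs Eb Fb G Ab Bb Cb Db.
So we need the interval from Bb up to Cb.
9 letter names make it a ninth; at 13 semitones (a half step narrower than major) the quality is minor.

m9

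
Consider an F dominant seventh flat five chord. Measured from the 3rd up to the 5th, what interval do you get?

Spelling the chord: F, A, Cb, Eb.
So we need the interval from A up to Cb.
From A to Cb: 2 semitones over a third = diminished.

diminished third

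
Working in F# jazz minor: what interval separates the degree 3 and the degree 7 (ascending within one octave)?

F# melodic minor: F# G# A B C# D# E#.
So we need the interval from A up to E#.
A up to E# is 8 semitones, a half step wider than a perfect fifth, so the interval is augmented.

augmented fifth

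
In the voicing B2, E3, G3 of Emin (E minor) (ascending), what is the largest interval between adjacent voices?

Adjacent intervals: B2→E3 = perfect fourth; E3→G3 = minor third.
The largest is B2 to E3, a perfect fourth (5 semitones).

perfect 4th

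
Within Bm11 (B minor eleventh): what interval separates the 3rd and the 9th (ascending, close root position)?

major seventh

Bm11: B, D, F#, A, C#, E.
3rd = D; 9th = C#.
Counting 7 letters and 11 half steps from D gives a major seventh.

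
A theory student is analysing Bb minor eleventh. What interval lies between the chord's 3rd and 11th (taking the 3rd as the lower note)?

Bbm11 (Bb minor eleventh) is spelled Bb–Db–F–Ab–C–Eb.
That puts Db below Eb.
Counting 9 letters and 14 half steps from Db gives a major ninth.

M9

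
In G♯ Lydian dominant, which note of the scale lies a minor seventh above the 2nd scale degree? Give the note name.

G#

The scale is G♯ A♯ B♯ C𝄪 D♯ E♯ F♯.
The 2nd scale degree is A♯; a minor seventh above that is G♯ — scale degree 1.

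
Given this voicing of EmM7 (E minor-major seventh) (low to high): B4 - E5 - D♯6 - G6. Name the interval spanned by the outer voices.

minor thirteenth

The outer voices are B4 and G6.
13 letter names make it a thirteenth; at 20 semitones (a half step narrower than major) the quality is minor.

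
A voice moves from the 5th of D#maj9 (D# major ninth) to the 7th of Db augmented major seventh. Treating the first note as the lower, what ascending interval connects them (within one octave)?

The 5th of D#maj9 (D# major ninth) is A#; the 7th of Db augmented major seventh is C.
A# up to C is 2 semitones, a whole step narrower than a major third, so the interval is diminished.

diminished 3rd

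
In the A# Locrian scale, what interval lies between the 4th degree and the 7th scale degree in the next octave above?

perfect eleventh

Spelling the A# Locrian scale: A# B C# D# E F# G#.
So we need the interval from D# up to G#.
From D# to G# is 17 semitones, exactly the perfect eleventh.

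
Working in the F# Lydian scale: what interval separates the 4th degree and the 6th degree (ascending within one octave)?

The scale runs F# G# A# B# C# D# E#.
That puts B# below D#.
From B# to D#: 3 semitones over a third = minor.

minor third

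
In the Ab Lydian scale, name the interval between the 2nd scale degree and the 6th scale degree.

P5

Ab lydian: Ab Bb C D Eb F G.
That puts Bb below F.
Counting 5 letters and 7 half steps from Bb gives a perfect fifth.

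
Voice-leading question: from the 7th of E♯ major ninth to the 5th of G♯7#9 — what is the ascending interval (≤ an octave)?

diminished 8th

The 7th of E♯ major ninth is D𝄪; the 5th of G♯7#9 is D♯.
D𝄪 up to D♯ is 11 semitones, a half step narrower than a perfect octave, so the interval is diminished.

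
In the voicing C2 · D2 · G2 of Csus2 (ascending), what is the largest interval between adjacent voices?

perfect 4th

Adjacent intervals: C2→D2 = major second; D2→G2 = perfect fourth.
The largest is D2 to G2, a perfect fourth (5 semitones).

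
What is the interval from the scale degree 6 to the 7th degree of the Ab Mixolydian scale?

Spelling the Ab Mixolydian scale: Ab Bb C Db Eb F Gb.
So we need the interval from F up to Gb.
2 letter names make it a second; at 1 semitone (a half step narrower than major) the quality is minor.

minor 2nd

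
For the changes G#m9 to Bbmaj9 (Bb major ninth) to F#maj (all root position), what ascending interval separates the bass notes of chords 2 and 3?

The roots are Bb and F#.
From Bb to F#: 8 semitones over a fifth = augmented.

augmented fifth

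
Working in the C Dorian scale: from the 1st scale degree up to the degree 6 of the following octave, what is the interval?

major thirteenth

The scale runs C D Eb F G A Bb.
So we need the interval from C up to A.
C up to A spans 13 letter names and 21 semitones — a major thirteenth.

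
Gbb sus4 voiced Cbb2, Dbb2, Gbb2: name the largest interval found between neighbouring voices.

perfect fourth

Adjacent intervals: Cbb2→Dbb2 = major second; Dbb2→Gbb2 = perfect fourth.
The largest is Dbb2 to Gbb2, a perfect fourth (5 semitones).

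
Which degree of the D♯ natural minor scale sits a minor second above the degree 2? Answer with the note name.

F#

The scale is D♯ E♯ F♯ G♯ A♯ B C♯.
The degree 2 is E♯; a minor second above that is F♯ — scale degree 3.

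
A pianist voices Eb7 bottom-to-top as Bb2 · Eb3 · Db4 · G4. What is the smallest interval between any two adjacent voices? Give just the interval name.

Adjacent intervals: Bb2→Eb3 = perfect fourth; Eb3→Db4 = minor seventh; Db4→G4 = augmented fourth.
The smallest is Bb2 to Eb3, a perfect fourth (5 semitones).

perfect fourth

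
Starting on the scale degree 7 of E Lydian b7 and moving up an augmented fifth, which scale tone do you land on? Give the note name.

The scale is E F# G# A# B C# D.
The scale degree 7 is D; an augmented fifth above that is A# — scale degree 4.

A#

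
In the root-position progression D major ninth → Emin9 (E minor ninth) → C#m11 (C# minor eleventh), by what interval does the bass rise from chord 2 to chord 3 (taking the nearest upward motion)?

The roots are E and C#.
From E to C# is 9 semitones, exactly the major sixth.

major sixth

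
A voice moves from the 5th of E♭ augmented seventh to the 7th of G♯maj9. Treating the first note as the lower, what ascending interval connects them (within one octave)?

augmented 5th

The 5th of E♭ augmented seventh is B; the 7th of G♯maj9 is F𝄪.
B up to F𝄪 is 8 semitones, a half step wider than a perfect fifth, so the interval is augmented.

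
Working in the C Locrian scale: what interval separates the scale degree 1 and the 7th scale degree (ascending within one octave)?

minor seventh

Spelling the C Locrian scale: C D♭ E♭ F G♭ A♭ B♭.
Scale degree 1 = C; degree 7 = B♭.
7 letter names make it a seventh; at 10 semitones (a half step narrower than major) the quality is minor.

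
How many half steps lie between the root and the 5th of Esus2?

7

Esus2 is spelled E–F#–B.
E to B is a perfect fifth: 7 semitones.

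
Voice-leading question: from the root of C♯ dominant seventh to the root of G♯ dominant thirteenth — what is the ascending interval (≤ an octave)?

perfect fifth

C♯ dominant seventh has C♯ as its root, and G♯ dominant thirteenth has G♯ as its root.
C♯ up to G♯ spans 5 letter names and 7 semitones — a perfect fifth.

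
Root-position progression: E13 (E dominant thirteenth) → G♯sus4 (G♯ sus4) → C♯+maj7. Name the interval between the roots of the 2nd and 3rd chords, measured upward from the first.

perfect fourth

The roots are G♯ and C♯.
Counting 4 letters and 5 half steps from G♯ gives a perfect fourth.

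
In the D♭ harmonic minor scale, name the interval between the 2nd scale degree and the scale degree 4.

minor third

The scale runs D♭ E♭ F♭ G♭ A♭ B𝄫 C.
The 2nd scale degree is E♭ and the scale degree 4 is G♭.
E♭ up to G♭ is 3 semitones, a half step narrower than a major third, so the interval is minor.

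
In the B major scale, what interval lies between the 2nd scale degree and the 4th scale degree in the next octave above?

minor tenth

B major: B C# D# E F# G# A#.
The 2nd scale degree is C# and the scale degree 4 (up an octave) is E.
C# up to E is 15 semitones, a half step narrower than a major tenth, so the interval is minor.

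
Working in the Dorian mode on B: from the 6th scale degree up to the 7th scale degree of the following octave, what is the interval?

minor ninth

The scale runs B C# D E F# G# A.
So we need the interval from G# up to A.
9 letter names make it a ninth; at 13 semitones (a half step narrower than major) the quality is minor.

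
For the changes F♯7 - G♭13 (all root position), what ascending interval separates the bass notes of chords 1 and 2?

The roots are F♯ and G♭.
From F♯ to G♭: 0 semitones over a second = diminished.

diminished second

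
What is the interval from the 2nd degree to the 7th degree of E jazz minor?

major 6th

The scale runs E F# G A B C# D#.
So we need the interval from F# up to D#.
F# up to D# spans 6 letter names and 9 semitones — a major sixth.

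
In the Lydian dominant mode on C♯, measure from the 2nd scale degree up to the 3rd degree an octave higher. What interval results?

major ninth

The scale runs C♯ D♯ E♯ F𝄪 G♯ A♯ B.
2nd scale degree = D♯; degree 3 (up an octave) = E♯.
D♯ up to E♯ spans 9 letter names and 14 semitones — a major ninth.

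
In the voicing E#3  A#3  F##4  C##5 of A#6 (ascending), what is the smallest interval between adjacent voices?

P4

Adjacent intervals: E#3→A#3 = perfect fourth; A#3→F##4 = major sixth; F##4→C##5 = perfect fifth.
The smallest is E#3 to A#3, a perfect fourth (5 semitones).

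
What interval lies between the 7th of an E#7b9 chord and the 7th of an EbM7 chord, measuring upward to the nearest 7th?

The 7th of E#7b9 is D#; the 7th of EbM7 is D.
8 letter names make it an octave; at 11 semitones (a half step narrower than perfect) the quality is diminished.

diminished octave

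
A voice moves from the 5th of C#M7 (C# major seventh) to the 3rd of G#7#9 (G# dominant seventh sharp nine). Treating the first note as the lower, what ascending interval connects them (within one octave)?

C#M7 (C# major seventh) has G# as its 5th, and G#7#9 (G# dominant seventh sharp nine) has B# as its 3rd.
From G# to B# is 4 semitones, exactly the major third.

major third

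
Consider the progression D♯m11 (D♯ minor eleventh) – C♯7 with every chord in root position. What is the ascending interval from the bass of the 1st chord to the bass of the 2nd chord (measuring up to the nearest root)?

minor seventh

The roots are D♯ and C♯.
D♯ up to C♯ is 10 semitones, a half step narrower than a major seventh, so the interval is minor.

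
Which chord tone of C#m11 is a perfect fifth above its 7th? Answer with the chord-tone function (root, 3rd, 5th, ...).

11th

Spelling the chord: C#, E, G#, B, D#, F#.
The 7th is B. A perfect fifth above B is F#.
F# is the chord's 11th.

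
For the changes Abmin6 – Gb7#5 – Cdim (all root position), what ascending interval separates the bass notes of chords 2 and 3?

A4

The roots are Gb and C.
Gb up to C is 6 semitones, a half step wider than a perfect fourth, so the interval is augmented.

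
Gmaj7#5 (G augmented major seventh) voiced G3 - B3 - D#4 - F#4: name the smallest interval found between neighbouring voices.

Adjacent intervals: G3→B3 = major third; B3→D#4 = major third; D#4→F#4 = minor third.
The smallest is D#4 to F#4, a minor third (3 semitones).

m3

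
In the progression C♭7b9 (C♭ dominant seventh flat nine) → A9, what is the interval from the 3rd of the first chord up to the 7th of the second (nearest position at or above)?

C♭7b9 (C♭ dominant seventh flat nine) has E♭ as its 3rd, and A9 has G as its 7th.
E♭ up to G spans 3 letter names and 4 semitones — a major third.

major 3rd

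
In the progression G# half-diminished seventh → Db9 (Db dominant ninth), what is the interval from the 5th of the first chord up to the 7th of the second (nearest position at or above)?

The 5th of G# half-diminished seventh is D; the 7th of Db9 (Db dominant ninth) is Cb.
D up to Cb is 9 semitones, a whole step narrower than a major seventh, so the interval is diminished.

diminished seventh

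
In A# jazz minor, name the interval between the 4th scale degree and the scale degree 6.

A# melodic minor: A# B# C# D# E# F## G##.
4th scale degree = D#; scale degree 6 = F##.
From D# to F## is 4 semitones, exactly the major third.

major third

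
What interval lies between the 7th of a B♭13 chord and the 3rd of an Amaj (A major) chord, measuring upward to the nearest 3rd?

augmented third

The 7th of B♭13 is A♭; the 3rd of Amaj (A major) is C♯.
From A♭ to C♯: 5 semitones over a third = augmented.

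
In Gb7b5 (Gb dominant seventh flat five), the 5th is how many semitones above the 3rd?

2

Gb7b5: Gb, Bb, Dbb, Fb.
Bb to Dbb is a diminished third: 2 semitones.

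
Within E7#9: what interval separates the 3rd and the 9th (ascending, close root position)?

major 7th

The chord tones of E7#9 (E dominant seventh sharp nine) are E–G#–B–D–F##.
So we need the interval from G# up to F##.
Counting 7 letters and 11 half steps from G# gives a major seventh.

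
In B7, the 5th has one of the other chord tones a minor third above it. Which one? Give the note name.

A

Spelling the chord: B-D♯-F♯-A.
The 5th is F♯. A minor third above F♯ is A.
A is the chord's 7th.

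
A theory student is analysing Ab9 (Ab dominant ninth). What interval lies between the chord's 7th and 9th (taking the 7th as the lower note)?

major 3rd

The chord tones of Ab9 (Ab dominant ninth) are Ab C Eb Gb Bb.
So we need the interval from Gb up to Bb.
Gb up to Bb spans 3 letter names and 4 semitones — a major third.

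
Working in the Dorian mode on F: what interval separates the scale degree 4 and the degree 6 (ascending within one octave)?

M3

The scale runs F G A♭ B♭ C D E♭.
That puts B♭ below D.
From B♭ to D is 4 semitones, exactly the major third.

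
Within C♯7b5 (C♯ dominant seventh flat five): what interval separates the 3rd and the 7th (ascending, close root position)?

diminished fifth

C♯7b5: C♯, E♯, G, B.
3rd = E♯; 7th = B.
From E♯ to B: 6 semitones over a fifth = diminished.
This 3–7 tritone is the characteristic tension at the heart of the dominant sound.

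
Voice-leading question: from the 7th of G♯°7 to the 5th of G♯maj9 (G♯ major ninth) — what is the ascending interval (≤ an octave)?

augmented sixth

The 7th of G♯°7 is F; the 5th of G♯maj9 (G♯ major ninth) is D♯.
From F to D♯: 10 semitones over a sixth = augmented.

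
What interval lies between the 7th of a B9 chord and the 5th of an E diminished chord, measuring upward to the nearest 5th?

m2

B9 has A as its 7th, and E diminished has B♭ as its 5th.
2 letter names make it a second; at 1 semitone (a half step narrower than major) the quality is minor.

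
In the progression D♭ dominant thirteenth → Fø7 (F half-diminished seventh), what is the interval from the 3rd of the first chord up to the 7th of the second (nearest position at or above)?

D♭ dominant thirteenth has F as its 3rd, and Fø7 (F half-diminished seventh) has E♭ as its 7th.
F up to E♭ is 10 semitones, a half step narrower than a major seventh, so the interval is minor.

minor 7th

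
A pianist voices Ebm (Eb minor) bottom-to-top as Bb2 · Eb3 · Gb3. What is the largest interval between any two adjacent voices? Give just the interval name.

Adjacent intervals: Bb2→Eb3 = perfect fourth; Eb3→Gb3 = minor third.
The largest is Bb2 to Eb3, a perfect fourth (5 semitones).

perfect 4th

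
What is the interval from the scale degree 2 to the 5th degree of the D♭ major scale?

perfect fourth

The scale runs D♭ E♭ F G♭ A♭ B♭ C.
Scale degree 2 = E♭; 5th degree = A♭.
Counting 4 letters and 5 half steps from E♭ gives a perfect fourth.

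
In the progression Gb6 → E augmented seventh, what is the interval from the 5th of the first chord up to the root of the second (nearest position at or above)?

augmented second

The 5th of Gb6 is Db; the root of E augmented seventh is E.
2 letter names make it a second; at 3 semitones (a half step wider than major) the quality is augmented.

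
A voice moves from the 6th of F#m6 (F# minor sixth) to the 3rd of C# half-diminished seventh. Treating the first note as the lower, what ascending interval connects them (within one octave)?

F#m6 (F# minor sixth) has D# as its 6th, and C# half-diminished seventh has E as its 3rd.
2 letter names make it a second; at 1 semitone (a half step narrower than major) the quality is minor.

minor second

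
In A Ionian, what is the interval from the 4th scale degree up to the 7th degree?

A major: A B C♯ D E F♯ G♯.
4th scale degree = D; 7th scale degree = G♯.
D up to G♯ is 6 semitones, a half step wider than a perfect fourth, so the interval is augmented.

augmented fourth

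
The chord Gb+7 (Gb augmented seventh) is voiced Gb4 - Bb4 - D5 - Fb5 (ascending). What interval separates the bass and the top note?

The outer voices are Gb4 and Fb5.
7 letter names make it a seventh; at 10 semitones (a half step narrower than major) the quality is minor.

minor 7th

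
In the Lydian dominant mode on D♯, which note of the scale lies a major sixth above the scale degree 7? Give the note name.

A#

The scale is D♯ E♯ F𝄪 G𝄪 A♯ B♯ C♯.
The scale degree 7 is C♯; a major sixth above that is A♯ — scale degree 5.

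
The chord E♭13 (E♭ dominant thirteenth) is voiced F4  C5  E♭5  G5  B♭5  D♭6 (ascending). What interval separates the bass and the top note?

m13

The outer voices are F4 and D♭6.
F up to D♭ is 20 semitones, a half step narrower than a major thirteenth, so the interval is minor.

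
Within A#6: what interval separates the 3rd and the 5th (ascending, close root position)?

minor third

The chord tones of A#6 are A#–C##–E#–F##.
3rd = C##; 5th = E#.
3 letter names make it a third; at 3 semitones (a half step narrower than major) the quality is minor.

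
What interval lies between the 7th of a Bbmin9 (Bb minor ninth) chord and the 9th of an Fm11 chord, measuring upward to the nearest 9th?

major seventh

The 7th of Bbmin9 (Bb minor ninth) is Ab; the 9th of Fm11 is G.
Ab up to G spans 7 letter names and 11 semitones — a major seventh.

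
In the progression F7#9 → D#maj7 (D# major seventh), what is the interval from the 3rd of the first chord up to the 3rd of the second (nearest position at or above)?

augmented sixth

The 3rd of F7#9 is A; the 3rd of D#maj7 (D# major seventh) is F##.
6 letter names make it a sixth; at 10 semitones (a half step wider than major) the quality is augmented.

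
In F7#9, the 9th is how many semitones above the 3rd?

F7#9 (F dominant seventh sharp nine) is spelled F, A, C, Eb, G#.
A to G# is a major seventh: 11 semitones.

11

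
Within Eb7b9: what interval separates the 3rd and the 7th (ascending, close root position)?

diminished fifth

Eb7b9 (Eb dominant seventh flat nine): Eb, G, Bb, Db, Fb.
3rd = G; 7th = Db.
G up to Db is 6 semitones, a half step narrower than a perfect fifth, so the interval is diminished.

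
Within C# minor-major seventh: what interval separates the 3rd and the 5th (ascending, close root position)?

major 3rd

The chord tones of C# minor-major seventh are C#, E, G#, B#.
The 3rd is E and the 5th is G#.
From E to G# is 4 semitones, exactly the major third.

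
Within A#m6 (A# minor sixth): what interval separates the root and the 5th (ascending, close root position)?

perfect 5th

A#m6 is spelled A#, C#, E#, F##.
Root = A#; 5th = E#.
From A# to E# is 7 semitones, exactly the perfect fifth.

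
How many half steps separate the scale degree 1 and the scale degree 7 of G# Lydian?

11

The scale is G# A# B# C## D# E# F##.
G# up to F## is a major seventh — 11 semitones.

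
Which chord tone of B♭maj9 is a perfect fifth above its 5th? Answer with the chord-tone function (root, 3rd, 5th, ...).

B♭ major ninth: B♭–D–F–A–C.
The 5th is F. A perfect fifth above F is C.
C is the chord's 9th.

9th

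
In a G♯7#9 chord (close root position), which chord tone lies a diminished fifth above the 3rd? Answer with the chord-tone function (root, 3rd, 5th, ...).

G♯7#9 is spelled G♯ B♯ D♯ F♯ A𝄪.
The 3rd is B♯. A diminished fifth above B♯ is F♯.
F♯ is the chord's 7th.

7th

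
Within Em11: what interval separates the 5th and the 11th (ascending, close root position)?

Spelling the chord: E G B D F# A.
That puts B below A.
From B to A: 10 semitones over a seventh = minor.

minor seventh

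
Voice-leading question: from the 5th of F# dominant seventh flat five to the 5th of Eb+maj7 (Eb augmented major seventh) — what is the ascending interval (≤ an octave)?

major seventh

F# dominant seventh flat five has C as its 5th, and Eb+maj7 (Eb augmented major seventh) has B as its 5th.
C up to B spans 7 letter names and 11 semitones — a major seventh.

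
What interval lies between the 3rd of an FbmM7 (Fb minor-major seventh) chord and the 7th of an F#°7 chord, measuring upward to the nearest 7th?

The 3rd of FbmM7 (Fb minor-major seventh) is Abb; the 7th of F#°7 is Eb.
From Abb to Eb: 8 semitones over a fifth = augmented.

augmented 5th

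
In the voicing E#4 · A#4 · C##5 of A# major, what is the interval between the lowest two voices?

Those voices are E#4 and A#4.
From E# to A# is 5 semitones, exactly the perfect fourth.

perfect 4th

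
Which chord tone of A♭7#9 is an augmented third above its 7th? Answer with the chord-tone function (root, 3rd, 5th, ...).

A♭ dominant seventh sharp nine: A♭-C-E♭-G♭-B.
The 7th is G♭. An augmented third above G♭ is B.
B is the chord's 9th.

9th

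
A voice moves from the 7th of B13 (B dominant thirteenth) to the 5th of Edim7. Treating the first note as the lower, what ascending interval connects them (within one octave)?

The 7th of B13 (B dominant thirteenth) is A; the 5th of Edim7 is Bb.
2 letter names make it a second; at 1 semitone (a half step narrower than major) the quality is minor.

minor second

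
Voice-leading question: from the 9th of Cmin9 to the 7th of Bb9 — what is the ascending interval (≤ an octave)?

The 9th of Cmin9 is D; the 7th of Bb9 is Ab.
From D to Ab: 6 semitones over a fifth = diminished.

diminished 5th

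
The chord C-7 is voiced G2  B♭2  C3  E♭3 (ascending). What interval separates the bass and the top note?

minor sixth

The outer voices are G2 and E♭3.
G up to E♭ is 8 semitones, a half step narrower than a major sixth, so the interval is minor.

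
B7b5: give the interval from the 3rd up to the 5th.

B7b5 (B dominant seventh flat five) is spelled B, D#, F, A.
That puts D# below F.
D# up to F is 2 semitones, a whole step narrower than a major third, so the interval is diminished.

d3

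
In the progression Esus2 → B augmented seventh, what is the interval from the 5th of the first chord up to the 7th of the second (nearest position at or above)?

minor seventh

Esus2 has B as its 5th, and B augmented seventh has A as its 7th.
7 letter names make it a seventh; at 10 semitones (a half step narrower than major) the quality is minor.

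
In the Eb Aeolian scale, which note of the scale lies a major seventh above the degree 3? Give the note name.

The scale is Eb F Gb Ab Bb Cb Db.
The degree 3 is Gb; a major seventh above that is F — scale degree 2.

F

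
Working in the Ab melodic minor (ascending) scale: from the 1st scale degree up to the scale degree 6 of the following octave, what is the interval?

major thirteenth

Spelling the Ab melodic minor (ascending) scale: Ab Bb Cb Db Eb F G.
The 1st scale degree is Ab and the degree 6 (up an octave) is F.
From Ab to F is 21 semitones, exactly the major thirteenth.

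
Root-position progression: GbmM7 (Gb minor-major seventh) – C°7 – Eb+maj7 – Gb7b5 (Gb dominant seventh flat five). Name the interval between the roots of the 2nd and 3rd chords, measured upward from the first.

minor third

The roots are C and Eb.
From C to Eb: 3 semitones over a third = minor.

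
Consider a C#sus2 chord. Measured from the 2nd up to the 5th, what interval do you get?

The chord tones of C#sus2 are C# D# G#.
2nd = D#; 5th = G#.
Counting 4 letters and 5 half steps from D# gives a perfect fourth.

perfect fourth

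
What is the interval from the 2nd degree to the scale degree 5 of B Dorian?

The scale runs B C# D E F# G# A.
The 2nd degree is C# and the degree 5 is F#.
From C# to F# is 5 semitones, exactly the perfect fourth.

perfect fourth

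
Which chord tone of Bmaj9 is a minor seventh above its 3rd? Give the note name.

C#

The chord tones of Bmaj9 (B major ninth) are B D# F# A# C#.
The 3rd is D#. A minor seventh above D# is C#.
C# is the chord's 9th.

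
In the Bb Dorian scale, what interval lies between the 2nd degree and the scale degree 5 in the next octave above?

The scale runs Bb C Db Eb F G Ab.
The 2nd degree is C and the 5th scale degree (up an octave) is F.
From C to F is 17 semitones, exactly the perfect eleventh.

perfect 11th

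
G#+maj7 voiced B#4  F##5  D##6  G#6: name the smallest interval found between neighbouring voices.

Adjacent intervals: B#4→F##5 = perfect fifth; F##5→D##6 = major sixth; D##6→G#6 = diminished fourth.
The smallest is D##6 to G#6, a diminished fourth (4 semitones).

d4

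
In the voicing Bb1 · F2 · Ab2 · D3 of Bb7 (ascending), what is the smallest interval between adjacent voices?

Adjacent intervals: Bb1→F2 = perfect fifth; F2→Ab2 = minor third; Ab2→D3 = augmented fourth.
The smallest is F2 to Ab2, a minor third (3 semitones).

minor third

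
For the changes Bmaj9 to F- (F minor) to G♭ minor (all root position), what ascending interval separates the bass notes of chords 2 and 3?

minor second

The roots are F and G♭.
F up to G♭ is 1 semitone, a half step narrower than a major second, so the interval is minor.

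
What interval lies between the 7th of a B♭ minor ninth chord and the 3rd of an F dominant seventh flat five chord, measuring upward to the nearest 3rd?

augmented unison

The 7th of B♭ minor ninth is A♭; the 3rd of F dominant seventh flat five is A.
1 letter names make it a unison; at 1 semitone (a half step wider than perfect) the quality is augmented.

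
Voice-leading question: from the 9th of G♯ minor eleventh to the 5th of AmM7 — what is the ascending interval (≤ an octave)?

diminished fifth

G♯ minor eleventh has A♯ as its 9th, and AmM7 has E as its 5th.
5 letter names make it a fifth; at 6 semitones (a half step narrower than perfect) the quality is diminished.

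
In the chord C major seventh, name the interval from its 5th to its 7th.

M3

The chord tones of CΔ7 are C, E, G, B.
The 5th is G and the 7th is B.
G up to B spans 3 letter names and 4 semitones — a major third.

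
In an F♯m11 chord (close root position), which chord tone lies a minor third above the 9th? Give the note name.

B

F♯m11: F♯-A-C♯-E-G♯-B.
The 9th is G♯. A minor third above G♯ is B.
B is the chord's 11th.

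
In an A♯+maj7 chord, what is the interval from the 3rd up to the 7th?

The chord tones of A♯+maj7 are A♯ C𝄪 E𝄪 G𝄪.
So we need the interval from C𝄪 up to G𝄪.
From C𝄪 to G𝄪 is 7 semitones, exactly the perfect fifth.

perfect fifth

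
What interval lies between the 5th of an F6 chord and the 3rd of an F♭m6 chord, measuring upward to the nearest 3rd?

F6 has C as its 5th, and F♭m6 has A𝄫 as its 3rd.
6 letter names make it a sixth; at 7 semitones (a whole step narrower than major) the quality is diminished.

diminished sixth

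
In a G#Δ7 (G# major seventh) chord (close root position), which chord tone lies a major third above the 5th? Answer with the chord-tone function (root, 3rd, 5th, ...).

7th

The chord tones of G# major seventh are G#–B#–D#–F##.
The 5th is D#. A major third above D# is F##.
F## is the chord's 7th.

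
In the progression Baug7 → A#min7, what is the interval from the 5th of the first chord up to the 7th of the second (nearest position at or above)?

Baug7 has F## as its 5th, and A#min7 has G# as its 7th.
2 letter names make it a second; at 1 semitone (a half step narrower than major) the quality is minor.

minor second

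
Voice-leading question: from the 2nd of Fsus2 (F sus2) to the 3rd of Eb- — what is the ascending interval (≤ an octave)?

diminished octave

Fsus2 (F sus2) has G as its 2nd, and Eb- has Gb as its 3rd.
From G to Gb: 11 semitones over an octave = diminished.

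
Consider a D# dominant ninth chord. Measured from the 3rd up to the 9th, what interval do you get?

Spelling the chord: D#, F##, A#, C#, E#.
The 3rd is F## and the 9th is E#.
From F## to E#: 10 semitones over a seventh = minor.

minor seventh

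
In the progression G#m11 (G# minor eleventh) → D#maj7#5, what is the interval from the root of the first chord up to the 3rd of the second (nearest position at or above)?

G#m11 (G# minor eleventh) has G# as its root, and D#maj7#5 has F## as its 3rd.
From G# to F## is 11 semitones, exactly the major seventh.

major seventh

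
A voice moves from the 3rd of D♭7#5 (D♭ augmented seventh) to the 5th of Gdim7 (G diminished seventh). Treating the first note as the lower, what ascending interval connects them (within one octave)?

m6

D♭7#5 (D♭ augmented seventh) has F as its 3rd, and Gdim7 (G diminished seventh) has D♭ as its 5th.
F up to D♭ is 8 semitones, a half step narrower than a major sixth, so the interval is minor.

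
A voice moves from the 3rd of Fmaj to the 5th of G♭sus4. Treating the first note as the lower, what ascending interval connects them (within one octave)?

Fmaj has A as its 3rd, and G♭sus4 has D♭ as its 5th.
From A to D♭: 4 semitones over a fourth = diminished.

d4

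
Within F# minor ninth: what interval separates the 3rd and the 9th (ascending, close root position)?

major seventh

F#min9: F#-A-C#-E-G#.
That puts A below G#.
From A to G# is 11 semitones, exactly the major seventh.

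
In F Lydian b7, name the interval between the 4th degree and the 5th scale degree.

minor second

Spelling F Lydian b7: F G A B C D Eb.
The 4th degree is B and the scale degree 5 is C.
2 letter names make it a second; at 1 semitone (a half step narrower than major) the quality is minor.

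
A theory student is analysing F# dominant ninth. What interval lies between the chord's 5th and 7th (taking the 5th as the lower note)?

F#9 (F# dominant ninth): F# A# C# E G#.
5th = C#; 7th = E.
From C# to E: 3 semitones over a third = minor.

m3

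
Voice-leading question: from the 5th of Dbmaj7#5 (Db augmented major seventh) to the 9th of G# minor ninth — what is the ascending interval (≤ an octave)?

The 5th of Dbmaj7#5 (Db augmented major seventh) is A; the 9th of G# minor ninth is A#.
A up to A# is 1 semitone, a half step wider than a perfect unison, so the interval is augmented.

augmented unison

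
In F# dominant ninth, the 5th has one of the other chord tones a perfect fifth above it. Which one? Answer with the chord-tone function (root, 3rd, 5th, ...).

Spelling the chord: F#, A#, C#, E, G#.
The 5th is C#. A perfect fifth above C# is G#.
G# is the chord's 9th.

9th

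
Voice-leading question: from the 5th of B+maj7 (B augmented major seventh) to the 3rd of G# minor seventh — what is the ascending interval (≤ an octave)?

The 5th of B+maj7 (B augmented major seventh) is F##; the 3rd of G# minor seventh is B.
4 letter names make it a fourth; at 4 semitones (a half step narrower than perfect) the quality is diminished.

diminished fourth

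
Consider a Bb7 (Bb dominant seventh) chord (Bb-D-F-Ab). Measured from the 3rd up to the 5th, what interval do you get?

So we need the interval from D up to F.
From D to F: 3 semitones over a third = minor.

m3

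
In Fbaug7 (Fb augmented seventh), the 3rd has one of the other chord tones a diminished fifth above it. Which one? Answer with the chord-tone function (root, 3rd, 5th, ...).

7th

Fb augmented seventh: Fb–Ab–C–Ebb.
The 3rd is Ab. A diminished fifth above Ab is Ebb.
Ebb is the chord's 7th.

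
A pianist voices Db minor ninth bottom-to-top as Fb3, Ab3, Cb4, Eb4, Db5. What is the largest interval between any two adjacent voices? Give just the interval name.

Adjacent intervals: Fb3→Ab3 = major third; Ab3→Cb4 = minor third; Cb4→Eb4 = major third; Eb4→Db5 = minor seventh.
The largest is Eb4 to Db5, a minor seventh (10 semitones).

m7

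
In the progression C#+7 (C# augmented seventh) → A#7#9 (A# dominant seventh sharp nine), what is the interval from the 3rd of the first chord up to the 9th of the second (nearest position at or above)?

The 3rd of C#+7 (C# augmented seventh) is E#; the 9th of A#7#9 (A# dominant seventh sharp nine) is B##.
5 letter names make it a fifth; at 8 semitones (a half step wider than perfect) the quality is augmented.

A5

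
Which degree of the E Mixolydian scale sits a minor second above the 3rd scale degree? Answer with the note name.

The scale is E F# G# A B C# D.
The 3rd scale degree is G#; a minor second above that is A — scale degree 4.

A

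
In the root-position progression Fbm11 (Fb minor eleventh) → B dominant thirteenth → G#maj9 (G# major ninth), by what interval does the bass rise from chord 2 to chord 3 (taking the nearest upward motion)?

The roots are B and G#.
B up to G# spans 6 letter names and 9 semitones — a major sixth.

major sixth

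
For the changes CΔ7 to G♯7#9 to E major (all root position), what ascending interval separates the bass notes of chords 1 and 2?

augmented 5th

The roots are C and G♯.
C up to G♯ is 8 semitones, a half step wider than a perfect fifth, so the interval is augmented.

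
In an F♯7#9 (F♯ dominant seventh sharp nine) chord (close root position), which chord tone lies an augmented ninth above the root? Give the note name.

G##

The chord tones of F♯7#9 (F♯ dominant seventh sharp nine) are F♯–A♯–C♯–E–G𝄪.
The root is F♯. An augmented ninth above F♯ is G𝄪.
G𝄪 is the chord's 9th.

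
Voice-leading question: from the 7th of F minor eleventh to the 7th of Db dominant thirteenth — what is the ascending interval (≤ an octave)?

F minor eleventh has Eb as its 7th, and Db dominant thirteenth has Cb as its 7th.
From Eb to Cb: 8 semitones over a sixth = minor.

minor sixth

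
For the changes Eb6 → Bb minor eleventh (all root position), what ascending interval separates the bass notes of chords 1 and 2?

P5

The roots are Eb and Bb.
From Eb to Bb is 7 semitones, exactly the perfect fifth.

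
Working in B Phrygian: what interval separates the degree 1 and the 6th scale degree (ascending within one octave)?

The scale runs B C D E F# G A.
So we need the interval from B up to G.
B up to G is 8 semitones, a half step narrower than a major sixth, so the interval is minor.

minor sixth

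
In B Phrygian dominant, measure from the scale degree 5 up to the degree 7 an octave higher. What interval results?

minor 10th

B phrygian dominant: B C D# E F# G A.
So we need the interval from F# up to A.
F# up to A is 15 semitones, a half step narrower than a major tenth, so the interval is minor.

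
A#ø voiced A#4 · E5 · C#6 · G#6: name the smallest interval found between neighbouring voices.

Adjacent intervals: A#4→E5 = diminished fifth; E5→C#6 = major sixth; C#6→G#6 = perfect fifth.
The smallest is A#4 to E5, a diminished fifth (6 semitones).

diminished 5th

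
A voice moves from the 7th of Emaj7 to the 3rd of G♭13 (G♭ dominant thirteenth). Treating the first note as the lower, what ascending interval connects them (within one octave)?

diminished 6th

Emaj7 has D♯ as its 7th, and G♭13 (G♭ dominant thirteenth) has B♭ as its 3rd.
D♯ up to B♭ is 7 semitones, a whole step narrower than a major sixth, so the interval is diminished.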